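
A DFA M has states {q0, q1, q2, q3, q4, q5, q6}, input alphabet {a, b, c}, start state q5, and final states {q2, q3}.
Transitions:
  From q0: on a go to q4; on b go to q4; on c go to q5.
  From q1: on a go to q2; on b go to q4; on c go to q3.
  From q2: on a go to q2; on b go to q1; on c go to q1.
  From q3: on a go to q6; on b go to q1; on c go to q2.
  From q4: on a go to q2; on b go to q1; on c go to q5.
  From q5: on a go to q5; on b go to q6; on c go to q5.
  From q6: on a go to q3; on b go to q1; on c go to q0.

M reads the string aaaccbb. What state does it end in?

q5 --a--> q5
q5 --a--> q5
q5 --a--> q5
q5 --c--> q5
q5 --c--> q5
q5 --b--> q6
q6 --b--> q1

q1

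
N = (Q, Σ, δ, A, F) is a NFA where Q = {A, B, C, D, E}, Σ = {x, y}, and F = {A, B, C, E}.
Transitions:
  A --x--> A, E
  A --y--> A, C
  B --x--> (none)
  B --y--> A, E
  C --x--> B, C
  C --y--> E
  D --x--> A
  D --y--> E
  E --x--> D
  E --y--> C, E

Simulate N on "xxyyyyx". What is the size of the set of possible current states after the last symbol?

5

Start: {A}
read x: {A, E}
read x: {A, D, E}
read y: {A, C, E}
read y: {A, C, E}
read y: {A, C, E}
read y: {A, C, E}
read x: {A, B, C, D, E}
Final reachable set {A, B, C, D, E} has 5 states.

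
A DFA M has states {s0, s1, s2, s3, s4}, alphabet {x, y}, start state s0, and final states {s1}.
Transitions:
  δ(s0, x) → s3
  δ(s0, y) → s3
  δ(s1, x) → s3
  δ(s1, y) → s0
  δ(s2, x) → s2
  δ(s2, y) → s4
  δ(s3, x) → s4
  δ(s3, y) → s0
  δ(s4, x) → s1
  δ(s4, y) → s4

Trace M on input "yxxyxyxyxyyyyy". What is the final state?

s0 --y--> s3
s3 --x--> s4
s4 --x--> s1
s1 --y--> s0
s0 --x--> s3
s3 --y--> s0
s0 --x--> s3
s3 --y--> s0
s0 --x--> s3
s3 --y--> s0
s0 --y--> s3
s3 --y--> s0
s0 --y--> s3
s3 --y--> s0

s0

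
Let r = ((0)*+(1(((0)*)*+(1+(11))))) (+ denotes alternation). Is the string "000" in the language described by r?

The left alternative (0)* matches 000.

yes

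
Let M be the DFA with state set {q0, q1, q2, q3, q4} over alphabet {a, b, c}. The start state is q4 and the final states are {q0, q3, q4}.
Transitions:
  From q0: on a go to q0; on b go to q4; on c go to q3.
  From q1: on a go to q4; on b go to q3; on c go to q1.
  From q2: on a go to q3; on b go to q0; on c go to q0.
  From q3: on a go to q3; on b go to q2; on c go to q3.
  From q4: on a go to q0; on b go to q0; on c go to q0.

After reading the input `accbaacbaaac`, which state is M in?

q3

q4 --a--> q0
q0 --c--> q3
q3 --c--> q3
q3 --b--> q2
q2 --a--> q3
q3 --a--> q3
q3 --c--> q3
q3 --b--> q2
q2 --a--> q3
q3 --a--> q3
q3 --a--> q3
q3 --c--> q3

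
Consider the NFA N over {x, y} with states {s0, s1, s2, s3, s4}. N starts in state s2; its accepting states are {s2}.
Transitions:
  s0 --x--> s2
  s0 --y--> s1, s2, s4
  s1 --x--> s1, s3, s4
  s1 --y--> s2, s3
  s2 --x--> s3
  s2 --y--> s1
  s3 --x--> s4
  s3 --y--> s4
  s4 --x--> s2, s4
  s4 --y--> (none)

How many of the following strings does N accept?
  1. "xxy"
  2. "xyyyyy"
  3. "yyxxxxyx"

"xxy": rejected
"xyyyyy": rejected
"yyxxxxyx": accepted

1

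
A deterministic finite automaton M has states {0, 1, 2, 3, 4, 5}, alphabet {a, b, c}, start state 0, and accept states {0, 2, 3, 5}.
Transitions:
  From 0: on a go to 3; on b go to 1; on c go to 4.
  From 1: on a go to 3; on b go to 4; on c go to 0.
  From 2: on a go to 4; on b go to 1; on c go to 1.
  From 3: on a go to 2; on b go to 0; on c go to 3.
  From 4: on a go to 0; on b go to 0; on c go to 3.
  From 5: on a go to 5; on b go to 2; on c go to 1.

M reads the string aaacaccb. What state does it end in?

0 --a--> 3
3 --a--> 2
2 --a--> 4
4 --c--> 3
3 --a--> 2
2 --c--> 1
1 --c--> 0
0 --b--> 1

1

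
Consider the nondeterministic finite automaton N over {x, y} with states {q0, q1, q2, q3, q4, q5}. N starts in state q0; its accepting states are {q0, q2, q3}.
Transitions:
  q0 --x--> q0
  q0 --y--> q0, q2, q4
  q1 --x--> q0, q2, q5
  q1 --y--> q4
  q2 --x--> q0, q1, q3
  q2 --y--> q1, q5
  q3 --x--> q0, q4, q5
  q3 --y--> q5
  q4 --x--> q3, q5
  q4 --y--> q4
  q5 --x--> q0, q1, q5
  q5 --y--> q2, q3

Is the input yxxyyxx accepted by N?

Start: {q0}
read y: {q0, q2, q4}
read x: {q0, q1, q3, q5}
read x: {q0, q1, q2, q4, q5}
read y: {q0, q1, q2, q3, q4, q5}
read y: {q0, q1, q2, q3, q4, q5}
read x: {q0, q1, q2, q3, q4, q5}
read x: {q0, q1, q2, q3, q4, q5}
Reachable ∩ accepting = {q0, q2, q3} — nonempty.

accepted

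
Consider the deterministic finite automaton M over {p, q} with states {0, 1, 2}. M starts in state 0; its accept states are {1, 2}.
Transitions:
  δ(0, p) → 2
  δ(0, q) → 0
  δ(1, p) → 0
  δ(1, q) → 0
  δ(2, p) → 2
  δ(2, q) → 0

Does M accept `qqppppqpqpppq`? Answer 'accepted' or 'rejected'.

rejected

0 --q--> 0
0 --q--> 0
0 --p--> 2
2 --p--> 2
2 --p--> 2
2 --p--> 2
2 --q--> 0
0 --p--> 2
2 --q--> 0
0 --p--> 2
2 --p--> 2
2 --p--> 2
2 --q--> 0
End in state 0, which is not an accepting state.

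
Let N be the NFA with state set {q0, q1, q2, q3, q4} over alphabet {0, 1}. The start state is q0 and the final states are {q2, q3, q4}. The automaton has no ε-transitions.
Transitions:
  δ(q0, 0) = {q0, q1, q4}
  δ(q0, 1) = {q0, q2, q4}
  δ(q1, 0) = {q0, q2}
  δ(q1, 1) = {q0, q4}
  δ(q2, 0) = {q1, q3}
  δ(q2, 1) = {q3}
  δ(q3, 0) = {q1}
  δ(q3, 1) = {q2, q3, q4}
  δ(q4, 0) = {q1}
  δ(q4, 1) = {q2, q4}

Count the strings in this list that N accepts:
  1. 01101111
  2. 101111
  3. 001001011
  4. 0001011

4

01101111: accepted
101111: accepted
001001011: accepted
0001011: accepted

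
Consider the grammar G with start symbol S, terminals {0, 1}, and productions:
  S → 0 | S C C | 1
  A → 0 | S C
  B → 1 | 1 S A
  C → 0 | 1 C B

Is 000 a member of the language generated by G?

yes

S ⇒ SCC ⇒ 0CC ⇒ 00C ⇒ 000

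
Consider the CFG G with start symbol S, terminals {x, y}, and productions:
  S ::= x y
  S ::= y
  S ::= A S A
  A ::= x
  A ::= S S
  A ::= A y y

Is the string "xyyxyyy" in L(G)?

S ⇒ ASA ⇒ AyySA ⇒ xyySA ⇒ xyyxyA ⇒ xyyxySS ⇒ xyyxyyS ⇒ xyyxyyy

yes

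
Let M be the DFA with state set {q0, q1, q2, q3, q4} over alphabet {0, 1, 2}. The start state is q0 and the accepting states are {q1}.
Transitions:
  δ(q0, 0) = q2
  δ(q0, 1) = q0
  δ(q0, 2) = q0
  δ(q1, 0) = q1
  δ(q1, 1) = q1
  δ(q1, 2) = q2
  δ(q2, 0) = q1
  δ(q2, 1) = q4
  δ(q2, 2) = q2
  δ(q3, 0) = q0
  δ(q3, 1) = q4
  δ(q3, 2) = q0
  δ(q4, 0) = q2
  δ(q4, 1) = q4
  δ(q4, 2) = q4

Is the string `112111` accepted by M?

q0 --1--> q0
q0 --1--> q0
q0 --2--> q0
q0 --1--> q0
q0 --1--> q0
q0 --1--> q0
End in state q0, which is not an accepting state.

rejected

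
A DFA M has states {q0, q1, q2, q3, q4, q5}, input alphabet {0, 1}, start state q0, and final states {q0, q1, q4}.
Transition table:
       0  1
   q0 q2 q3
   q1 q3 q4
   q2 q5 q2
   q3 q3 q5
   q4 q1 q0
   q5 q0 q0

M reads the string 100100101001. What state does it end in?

q0

q0 --1--> q3
q3 --0--> q3
q3 --0--> q3
q3 --1--> q5
q5 --0--> q0
q0 --0--> q2
q2 --1--> q2
q2 --0--> q5
q5 --1--> q0
q0 --0--> q2
q2 --0--> q5
q5 --1--> q0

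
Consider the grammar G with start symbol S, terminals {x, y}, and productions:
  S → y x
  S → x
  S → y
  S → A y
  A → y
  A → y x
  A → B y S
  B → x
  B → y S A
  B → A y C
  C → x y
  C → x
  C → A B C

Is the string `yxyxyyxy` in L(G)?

yes

S ⇒ Ay ⇒ BySy ⇒ AyCySy ⇒ yxyCySy ⇒ yxyxyySy ⇒ yxyxyyxy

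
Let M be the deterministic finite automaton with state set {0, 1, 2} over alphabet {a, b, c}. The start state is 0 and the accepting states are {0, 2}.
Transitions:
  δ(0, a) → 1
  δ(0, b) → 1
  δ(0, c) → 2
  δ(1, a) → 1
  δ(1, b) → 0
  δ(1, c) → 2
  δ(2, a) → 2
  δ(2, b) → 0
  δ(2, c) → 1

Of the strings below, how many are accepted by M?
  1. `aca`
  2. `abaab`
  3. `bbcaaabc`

3

`aca`: accepted
`abaab`: accepted
`bbcaaabc`: accepted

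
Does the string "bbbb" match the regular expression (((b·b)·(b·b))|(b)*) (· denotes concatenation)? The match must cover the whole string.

yes

The left alternative ((b·b)·(b·b)) matches bbbb.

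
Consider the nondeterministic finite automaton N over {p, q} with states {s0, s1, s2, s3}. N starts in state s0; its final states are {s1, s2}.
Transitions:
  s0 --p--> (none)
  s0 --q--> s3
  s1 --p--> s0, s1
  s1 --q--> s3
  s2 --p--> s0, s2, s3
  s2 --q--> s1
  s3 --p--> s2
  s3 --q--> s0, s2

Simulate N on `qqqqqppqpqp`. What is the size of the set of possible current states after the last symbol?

Start: {s0}
read q: {s3}
read q: {s0, s2}
read q: {s1, s3}
read q: {s0, s2, s3}
read q: {s0, s1, s2, s3}
read p: {s0, s1, s2, s3}
read p: {s0, s1, s2, s3}
read q: {s0, s1, s2, s3}
read p: {s0, s1, s2, s3}
read q: {s0, s1, s2, s3}
read p: {s0, s1, s2, s3}
Final reachable set {s0, s1, s2, s3} has 4 states.

4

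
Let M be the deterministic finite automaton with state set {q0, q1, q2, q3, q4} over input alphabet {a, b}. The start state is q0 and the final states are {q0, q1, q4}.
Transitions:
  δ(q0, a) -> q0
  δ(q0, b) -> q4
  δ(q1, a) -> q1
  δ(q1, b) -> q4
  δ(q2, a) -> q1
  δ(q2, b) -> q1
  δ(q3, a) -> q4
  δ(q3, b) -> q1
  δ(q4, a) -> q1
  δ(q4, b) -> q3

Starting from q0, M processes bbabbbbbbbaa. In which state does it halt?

q1

q0 --b--> q4
q4 --b--> q3
q3 --a--> q4
q4 --b--> q3
q3 --b--> q1
q1 --b--> q4
q4 --b--> q3
q3 --b--> q1
q1 --b--> q4
q4 --b--> q3
q3 --a--> q4
q4 --a--> q1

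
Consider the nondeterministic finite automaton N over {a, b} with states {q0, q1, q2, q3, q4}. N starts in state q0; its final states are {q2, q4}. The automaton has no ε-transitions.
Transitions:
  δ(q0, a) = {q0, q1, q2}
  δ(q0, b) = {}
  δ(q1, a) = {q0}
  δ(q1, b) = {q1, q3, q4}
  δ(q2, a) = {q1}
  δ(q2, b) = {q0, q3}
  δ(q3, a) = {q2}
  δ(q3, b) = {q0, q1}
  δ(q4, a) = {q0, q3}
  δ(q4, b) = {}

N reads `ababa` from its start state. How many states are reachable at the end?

Start: {q0}
read a: {q0, q1, q2}
read b: {q0, q1, q3, q4}
read a: {q0, q1, q2, q3}
read b: {q0, q1, q3, q4}
read a: {q0, q1, q2, q3}
Final reachable set {q0, q1, q2, q3} has 4 states.

4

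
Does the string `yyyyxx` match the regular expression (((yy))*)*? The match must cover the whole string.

no

yyyyxx cannot be split into zero or more pieces each matching ((yy))*.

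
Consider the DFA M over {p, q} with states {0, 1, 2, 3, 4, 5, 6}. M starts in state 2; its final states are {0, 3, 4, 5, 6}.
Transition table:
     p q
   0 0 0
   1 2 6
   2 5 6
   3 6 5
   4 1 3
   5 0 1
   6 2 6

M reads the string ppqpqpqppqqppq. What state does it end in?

0

2 --p--> 5
5 --p--> 0
0 --q--> 0
0 --p--> 0
0 --q--> 0
0 --p--> 0
0 --q--> 0
0 --p--> 0
0 --p--> 0
0 --q--> 0
0 --q--> 0
0 --p--> 0
0 --p--> 0
0 --q--> 0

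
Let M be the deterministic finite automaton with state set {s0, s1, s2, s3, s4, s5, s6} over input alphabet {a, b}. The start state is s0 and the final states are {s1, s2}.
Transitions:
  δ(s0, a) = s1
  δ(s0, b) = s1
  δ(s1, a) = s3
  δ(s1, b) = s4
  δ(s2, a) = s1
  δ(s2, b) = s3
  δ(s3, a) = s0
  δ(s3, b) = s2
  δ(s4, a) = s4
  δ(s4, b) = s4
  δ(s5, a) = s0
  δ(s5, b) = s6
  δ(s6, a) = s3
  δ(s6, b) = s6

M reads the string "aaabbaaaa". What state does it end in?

s4

s0 --a--> s1
s1 --a--> s3
s3 --a--> s0
s0 --b--> s1
s1 --b--> s4
s4 --a--> s4
s4 --a--> s4
s4 --a--> s4
s4 --a--> s4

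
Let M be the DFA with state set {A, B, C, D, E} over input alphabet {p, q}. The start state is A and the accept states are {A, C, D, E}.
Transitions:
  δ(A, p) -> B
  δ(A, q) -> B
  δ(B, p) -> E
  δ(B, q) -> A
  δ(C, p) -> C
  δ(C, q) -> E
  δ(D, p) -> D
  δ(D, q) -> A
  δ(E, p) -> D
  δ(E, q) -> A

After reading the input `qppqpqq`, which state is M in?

B

A --q--> B
B --p--> E
E --p--> D
D --q--> A
A --p--> B
B --q--> A
A --q--> B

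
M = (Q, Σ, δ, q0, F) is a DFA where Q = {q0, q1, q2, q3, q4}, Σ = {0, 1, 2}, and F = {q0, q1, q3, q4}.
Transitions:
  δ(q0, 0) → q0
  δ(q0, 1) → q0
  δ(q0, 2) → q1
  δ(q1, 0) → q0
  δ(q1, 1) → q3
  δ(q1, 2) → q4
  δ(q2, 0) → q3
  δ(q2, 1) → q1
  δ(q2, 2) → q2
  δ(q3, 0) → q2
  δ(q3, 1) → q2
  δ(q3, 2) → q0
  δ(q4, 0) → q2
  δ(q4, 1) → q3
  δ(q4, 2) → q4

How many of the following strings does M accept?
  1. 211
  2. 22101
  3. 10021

211: rejected
22101: accepted
10021: accepted

2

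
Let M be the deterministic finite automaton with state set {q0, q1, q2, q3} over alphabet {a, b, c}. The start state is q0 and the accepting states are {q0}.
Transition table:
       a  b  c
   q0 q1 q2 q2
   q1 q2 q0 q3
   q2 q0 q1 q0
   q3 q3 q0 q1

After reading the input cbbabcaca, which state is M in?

q0 --c--> q2
q2 --b--> q1
q1 --b--> q0
q0 --a--> q1
q1 --b--> q0
q0 --c--> q2
q2 --a--> q0
q0 --c--> q2
q2 --a--> q0

q0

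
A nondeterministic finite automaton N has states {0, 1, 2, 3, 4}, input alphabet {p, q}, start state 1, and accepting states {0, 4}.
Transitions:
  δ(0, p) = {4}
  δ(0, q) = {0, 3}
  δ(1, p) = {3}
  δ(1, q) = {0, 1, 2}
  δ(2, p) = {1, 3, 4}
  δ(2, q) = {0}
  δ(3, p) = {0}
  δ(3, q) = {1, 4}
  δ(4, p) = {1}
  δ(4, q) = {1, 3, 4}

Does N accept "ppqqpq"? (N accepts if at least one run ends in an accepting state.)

accepted

Start: {1}
read p: {3}
read p: {0}
read q: {0, 3}
read q: {0, 1, 3, 4}
read p: {0, 1, 3, 4}
read q: {0, 1, 2, 3, 4}
Reachable ∩ accepting = {0, 4} — nonempty.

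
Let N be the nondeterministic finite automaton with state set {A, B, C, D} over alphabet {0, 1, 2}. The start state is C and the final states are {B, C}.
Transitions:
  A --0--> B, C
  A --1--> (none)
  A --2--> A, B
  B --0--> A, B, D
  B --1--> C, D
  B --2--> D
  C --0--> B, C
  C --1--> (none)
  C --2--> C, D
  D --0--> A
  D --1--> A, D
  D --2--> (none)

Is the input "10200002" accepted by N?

Start: {C}
read 1: {}
The reachable set is empty and stays empty for the remaining 7 symbols.
Reachable ∩ accepting = {} — empty.

rejected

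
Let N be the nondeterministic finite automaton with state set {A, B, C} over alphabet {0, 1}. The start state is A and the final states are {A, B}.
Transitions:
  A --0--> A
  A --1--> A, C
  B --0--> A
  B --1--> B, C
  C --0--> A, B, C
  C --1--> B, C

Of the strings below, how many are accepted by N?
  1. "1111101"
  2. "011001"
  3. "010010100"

3

"1111101": accepted
"011001": accepted
"010010100": accepted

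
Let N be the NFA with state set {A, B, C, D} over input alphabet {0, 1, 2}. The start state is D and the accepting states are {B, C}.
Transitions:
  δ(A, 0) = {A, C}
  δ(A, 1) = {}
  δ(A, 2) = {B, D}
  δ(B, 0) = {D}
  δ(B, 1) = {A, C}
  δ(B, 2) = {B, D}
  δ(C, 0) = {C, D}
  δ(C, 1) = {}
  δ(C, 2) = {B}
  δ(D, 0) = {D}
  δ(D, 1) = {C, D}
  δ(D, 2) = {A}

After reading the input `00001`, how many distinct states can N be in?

2

Start: {D}
read 0: {D}
read 0: {D}
read 0: {D}
read 0: {D}
read 1: {C, D}
Final reachable set {C, D} has 2 states.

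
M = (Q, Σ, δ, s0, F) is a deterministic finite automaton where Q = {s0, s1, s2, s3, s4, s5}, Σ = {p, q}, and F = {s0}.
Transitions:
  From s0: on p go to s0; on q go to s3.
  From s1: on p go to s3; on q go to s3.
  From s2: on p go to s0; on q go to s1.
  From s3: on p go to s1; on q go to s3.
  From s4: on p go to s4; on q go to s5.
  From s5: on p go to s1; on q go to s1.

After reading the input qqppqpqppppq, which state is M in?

s3

s0 --q--> s3
s3 --q--> s3
s3 --p--> s1
s1 --p--> s3
s3 --q--> s3
s3 --p--> s1
s1 --q--> s3
s3 --p--> s1
s1 --p--> s3
s3 --p--> s1
s1 --p--> s3
s3 --q--> s3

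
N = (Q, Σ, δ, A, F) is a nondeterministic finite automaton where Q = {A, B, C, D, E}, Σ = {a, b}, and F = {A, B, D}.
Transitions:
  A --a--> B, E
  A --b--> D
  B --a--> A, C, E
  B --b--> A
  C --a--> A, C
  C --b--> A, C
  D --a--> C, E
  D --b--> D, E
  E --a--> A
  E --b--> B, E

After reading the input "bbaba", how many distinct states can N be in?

4

Start: {A}
read b: {D}
read b: {D, E}
read a: {A, C, E}
read b: {A, B, C, D, E}
read a: {A, B, C, E}
Final reachable set {A, B, C, E} has 4 states.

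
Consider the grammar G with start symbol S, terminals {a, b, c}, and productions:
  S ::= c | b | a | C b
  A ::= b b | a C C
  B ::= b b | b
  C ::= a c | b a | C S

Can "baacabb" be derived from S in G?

S ⇒ Cb ⇒ CSb ⇒ baSb ⇒ baCbb ⇒ baCSbb ⇒ baacSbb ⇒ baacabb

yes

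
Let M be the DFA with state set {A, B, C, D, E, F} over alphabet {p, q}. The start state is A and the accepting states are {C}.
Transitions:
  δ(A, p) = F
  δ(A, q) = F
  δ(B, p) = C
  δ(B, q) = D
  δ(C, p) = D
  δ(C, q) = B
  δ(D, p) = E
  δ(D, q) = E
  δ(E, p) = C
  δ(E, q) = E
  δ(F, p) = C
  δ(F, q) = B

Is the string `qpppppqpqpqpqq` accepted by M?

A --q--> F
F --p--> C
C --p--> D
D --p--> E
E --p--> C
C --p--> D
D --q--> E
E --p--> C
C --q--> B
B --p--> C
C --q--> B
B --p--> C
C --q--> B
B --q--> D
End in state D, which is not an accepting state.

rejected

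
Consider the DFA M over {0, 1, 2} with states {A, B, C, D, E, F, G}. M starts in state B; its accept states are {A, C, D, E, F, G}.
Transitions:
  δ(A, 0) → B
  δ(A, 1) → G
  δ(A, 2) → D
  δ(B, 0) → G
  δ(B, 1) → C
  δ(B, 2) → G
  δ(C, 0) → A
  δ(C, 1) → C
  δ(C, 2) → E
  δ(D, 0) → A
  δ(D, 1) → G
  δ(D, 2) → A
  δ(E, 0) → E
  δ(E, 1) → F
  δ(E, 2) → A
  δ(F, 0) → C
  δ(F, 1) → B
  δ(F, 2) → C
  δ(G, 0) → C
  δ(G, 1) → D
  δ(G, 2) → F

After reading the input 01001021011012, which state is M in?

F

B --0--> G
G --1--> D
D --0--> A
A --0--> B
B --1--> C
C --0--> A
A --2--> D
D --1--> G
G --0--> C
C --1--> C
C --1--> C
C --0--> A
A --1--> G
G --2--> F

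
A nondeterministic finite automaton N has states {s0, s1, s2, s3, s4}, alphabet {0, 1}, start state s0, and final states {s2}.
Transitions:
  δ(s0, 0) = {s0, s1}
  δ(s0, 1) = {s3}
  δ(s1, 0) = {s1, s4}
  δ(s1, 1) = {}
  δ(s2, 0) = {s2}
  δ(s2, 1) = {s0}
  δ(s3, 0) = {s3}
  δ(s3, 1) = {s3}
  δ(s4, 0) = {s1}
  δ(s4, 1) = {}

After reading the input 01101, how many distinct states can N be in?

Start: {s0}
read 0: {s0, s1}
read 1: {s3}
read 1: {s3}
read 0: {s3}
read 1: {s3}
Final reachable set {s3} has 1 state.

1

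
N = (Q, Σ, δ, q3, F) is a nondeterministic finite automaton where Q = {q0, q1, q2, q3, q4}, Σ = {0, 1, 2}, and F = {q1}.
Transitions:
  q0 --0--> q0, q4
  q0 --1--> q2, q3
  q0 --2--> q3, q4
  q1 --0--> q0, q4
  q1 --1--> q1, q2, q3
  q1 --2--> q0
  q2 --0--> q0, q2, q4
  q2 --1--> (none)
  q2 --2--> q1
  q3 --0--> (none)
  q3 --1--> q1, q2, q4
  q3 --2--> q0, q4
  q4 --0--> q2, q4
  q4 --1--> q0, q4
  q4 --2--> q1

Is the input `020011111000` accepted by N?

Start: {q3}
read 0: {}
The reachable set is empty and stays empty for the remaining 11 symbols.
Reachable ∩ accepting = {} — empty.

rejected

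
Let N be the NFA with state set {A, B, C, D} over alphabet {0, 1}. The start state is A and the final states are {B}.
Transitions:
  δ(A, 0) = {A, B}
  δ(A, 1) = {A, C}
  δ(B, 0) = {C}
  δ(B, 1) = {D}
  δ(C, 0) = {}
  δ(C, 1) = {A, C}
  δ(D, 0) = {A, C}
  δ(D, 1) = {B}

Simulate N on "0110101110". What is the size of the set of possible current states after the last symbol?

3

Start: {A}
read 0: {A, B}
read 1: {A, C, D}
read 1: {A, B, C}
read 0: {A, B, C}
read 1: {A, C, D}
read 0: {A, B, C}
read 1: {A, C, D}
read 1: {A, B, C}
read 1: {A, C, D}
read 0: {A, B, C}
Final reachable set {A, B, C} has 3 states.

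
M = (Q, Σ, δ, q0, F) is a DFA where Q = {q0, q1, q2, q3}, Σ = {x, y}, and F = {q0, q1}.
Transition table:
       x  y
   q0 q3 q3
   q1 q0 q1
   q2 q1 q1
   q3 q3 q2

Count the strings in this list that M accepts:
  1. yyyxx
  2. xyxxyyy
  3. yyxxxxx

yyyxx: rejected
xyxxyyy: accepted
yyxxxxx: rejected

1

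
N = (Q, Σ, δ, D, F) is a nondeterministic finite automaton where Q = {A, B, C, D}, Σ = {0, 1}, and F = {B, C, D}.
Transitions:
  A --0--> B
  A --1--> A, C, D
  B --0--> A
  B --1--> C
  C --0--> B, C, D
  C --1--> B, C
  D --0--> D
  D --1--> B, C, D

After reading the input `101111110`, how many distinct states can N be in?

4

Start: {D}
read 1: {B, C, D}
read 0: {A, B, C, D}
read 1: {A, B, C, D}
read 1: {A, B, C, D}
read 1: {A, B, C, D}
read 1: {A, B, C, D}
read 1: {A, B, C, D}
read 1: {A, B, C, D}
read 0: {A, B, C, D}
Final reachable set {A, B, C, D} has 4 states.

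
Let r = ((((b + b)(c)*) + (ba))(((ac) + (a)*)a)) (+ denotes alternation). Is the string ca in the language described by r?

No split of ca into u·v has (((b+b)(c)*)+(ba)) matching u and (((ac)+(a)*)a) matching v.

no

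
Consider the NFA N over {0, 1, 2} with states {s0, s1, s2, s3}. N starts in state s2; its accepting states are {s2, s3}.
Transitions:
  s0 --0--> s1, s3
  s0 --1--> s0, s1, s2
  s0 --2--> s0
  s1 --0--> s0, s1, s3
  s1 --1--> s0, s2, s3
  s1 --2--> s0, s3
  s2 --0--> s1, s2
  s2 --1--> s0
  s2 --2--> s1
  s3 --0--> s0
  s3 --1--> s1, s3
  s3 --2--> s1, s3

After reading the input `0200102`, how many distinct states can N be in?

3

Start: {s2}
read 0: {s1, s2}
read 2: {s0, s1, s3}
read 0: {s0, s1, s3}
read 0: {s0, s1, s3}
read 1: {s0, s1, s2, s3}
read 0: {s0, s1, s2, s3}
read 2: {s0, s1, s3}
Final reachable set {s0, s1, s3} has 3 states.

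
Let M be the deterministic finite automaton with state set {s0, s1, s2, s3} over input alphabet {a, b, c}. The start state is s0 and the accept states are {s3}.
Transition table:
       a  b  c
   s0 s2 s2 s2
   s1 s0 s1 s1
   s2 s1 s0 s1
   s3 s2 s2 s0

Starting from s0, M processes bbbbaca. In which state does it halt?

s0 --b--> s2
s2 --b--> s0
s0 --b--> s2
s2 --b--> s0
s0 --a--> s2
s2 --c--> s1
s1 --a--> s0

s0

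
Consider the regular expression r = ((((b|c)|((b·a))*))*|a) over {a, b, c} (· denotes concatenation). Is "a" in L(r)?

The right alternative a matches a.

yes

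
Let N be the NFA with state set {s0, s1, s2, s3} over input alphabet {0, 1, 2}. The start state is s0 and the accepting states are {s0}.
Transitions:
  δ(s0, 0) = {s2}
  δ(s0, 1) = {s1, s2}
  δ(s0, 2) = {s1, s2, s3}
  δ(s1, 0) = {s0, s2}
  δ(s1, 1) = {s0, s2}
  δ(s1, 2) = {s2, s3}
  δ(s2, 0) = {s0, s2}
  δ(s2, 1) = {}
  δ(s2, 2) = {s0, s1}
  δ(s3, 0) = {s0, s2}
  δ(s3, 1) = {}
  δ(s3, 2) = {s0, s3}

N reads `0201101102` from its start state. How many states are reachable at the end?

Start: {s0}
read 0: {s2}
read 2: {s0, s1}
read 0: {s0, s2}
read 1: {s1, s2}
read 1: {s0, s2}
read 0: {s0, s2}
read 1: {s1, s2}
read 1: {s0, s2}
read 0: {s0, s2}
read 2: {s0, s1, s2, s3}
Final reachable set {s0, s1, s2, s3} has 4 states.

4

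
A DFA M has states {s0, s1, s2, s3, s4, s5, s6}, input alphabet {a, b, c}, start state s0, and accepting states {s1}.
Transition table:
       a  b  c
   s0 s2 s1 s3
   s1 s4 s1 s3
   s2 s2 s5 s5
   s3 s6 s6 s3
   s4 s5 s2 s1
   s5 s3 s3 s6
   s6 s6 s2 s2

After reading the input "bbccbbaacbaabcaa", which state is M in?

s6

s0 --b--> s1
s1 --b--> s1
s1 --c--> s3
s3 --c--> s3
s3 --b--> s6
s6 --b--> s2
s2 --a--> s2
s2 --a--> s2
s2 --c--> s5
s5 --b--> s3
s3 --a--> s6
s6 --a--> s6
s6 --b--> s2
s2 --c--> s5
s5 --a--> s3
s3 --a--> s6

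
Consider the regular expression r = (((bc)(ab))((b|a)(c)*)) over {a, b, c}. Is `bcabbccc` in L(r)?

Split as bcab·bccc: ((bc)(ab)) matches bcab and ((b|a)(c)*) matches bccc.

yes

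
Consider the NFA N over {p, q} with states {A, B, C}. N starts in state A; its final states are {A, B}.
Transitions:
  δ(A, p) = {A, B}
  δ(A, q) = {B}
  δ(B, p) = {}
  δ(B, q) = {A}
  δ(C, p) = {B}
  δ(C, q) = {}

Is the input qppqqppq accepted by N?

rejected

Start: {A}
read q: {B}
read p: {}
The reachable set is empty and stays empty for the remaining 6 symbols.
Reachable ∩ accepting = {} — empty.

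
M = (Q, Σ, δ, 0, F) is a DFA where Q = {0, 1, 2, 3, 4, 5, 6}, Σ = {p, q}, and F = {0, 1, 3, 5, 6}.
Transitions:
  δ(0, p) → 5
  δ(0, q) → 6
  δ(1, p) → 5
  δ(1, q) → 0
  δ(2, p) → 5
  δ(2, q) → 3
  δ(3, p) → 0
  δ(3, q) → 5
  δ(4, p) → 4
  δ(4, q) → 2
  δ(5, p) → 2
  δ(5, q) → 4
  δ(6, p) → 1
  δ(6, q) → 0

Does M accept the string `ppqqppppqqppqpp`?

0 --p--> 5
5 --p--> 2
2 --q--> 3
3 --q--> 5
5 --p--> 2
2 --p--> 5
5 --p--> 2
2 --p--> 5
5 --q--> 4
4 --q--> 2
2 --p--> 5
5 --p--> 2
2 --q--> 3
3 --p--> 0
0 --p--> 5
End in state 5, which is an accepting state.

accepted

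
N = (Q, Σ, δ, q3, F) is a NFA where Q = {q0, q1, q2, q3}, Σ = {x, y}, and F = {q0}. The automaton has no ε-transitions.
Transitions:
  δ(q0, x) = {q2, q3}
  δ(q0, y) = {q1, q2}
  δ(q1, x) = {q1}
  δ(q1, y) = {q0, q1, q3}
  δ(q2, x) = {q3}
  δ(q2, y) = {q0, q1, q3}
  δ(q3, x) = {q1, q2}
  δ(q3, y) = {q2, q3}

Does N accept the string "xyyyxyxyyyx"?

rejected

Start: {q3}
read x: {q1, q2}
read y: {q0, q1, q3}
read y: {q0, q1, q2, q3}
read y: {q0, q1, q2, q3}
read x: {q1, q2, q3}
read y: {q0, q1, q2, q3}
read x: {q1, q2, q3}
read y: {q0, q1, q2, q3}
read y: {q0, q1, q2, q3}
read y: {q0, q1, q2, q3}
read x: {q1, q2, q3}
Reachable ∩ accepting = {} — empty.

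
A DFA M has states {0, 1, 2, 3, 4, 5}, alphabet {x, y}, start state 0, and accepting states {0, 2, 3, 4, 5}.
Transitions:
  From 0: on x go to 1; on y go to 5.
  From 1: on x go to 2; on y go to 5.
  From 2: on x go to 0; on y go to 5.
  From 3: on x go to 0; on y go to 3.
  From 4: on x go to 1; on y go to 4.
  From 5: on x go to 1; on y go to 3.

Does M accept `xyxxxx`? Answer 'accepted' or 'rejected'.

0 --x--> 1
1 --y--> 5
5 --x--> 1
1 --x--> 2
2 --x--> 0
0 --x--> 1
End in state 1, which is not an accepting state.

rejected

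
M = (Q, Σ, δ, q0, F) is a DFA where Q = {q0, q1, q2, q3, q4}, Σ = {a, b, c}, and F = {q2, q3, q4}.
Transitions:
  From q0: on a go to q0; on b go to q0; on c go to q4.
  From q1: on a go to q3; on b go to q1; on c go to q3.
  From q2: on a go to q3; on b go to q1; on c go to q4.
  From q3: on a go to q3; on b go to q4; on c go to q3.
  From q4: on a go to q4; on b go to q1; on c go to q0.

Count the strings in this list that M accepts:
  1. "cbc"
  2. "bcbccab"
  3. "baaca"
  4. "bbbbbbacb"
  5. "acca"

3

"cbc": accepted
"bcbccab": accepted
"baaca": accepted
"bbbbbbacb": rejected
"acca": rejected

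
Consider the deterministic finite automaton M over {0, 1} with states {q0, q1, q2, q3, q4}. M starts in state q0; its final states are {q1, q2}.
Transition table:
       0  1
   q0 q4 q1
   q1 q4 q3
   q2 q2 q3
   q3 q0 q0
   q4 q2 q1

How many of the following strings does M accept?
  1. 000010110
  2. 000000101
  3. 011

000010110: rejected
000000101: accepted
011: rejected

1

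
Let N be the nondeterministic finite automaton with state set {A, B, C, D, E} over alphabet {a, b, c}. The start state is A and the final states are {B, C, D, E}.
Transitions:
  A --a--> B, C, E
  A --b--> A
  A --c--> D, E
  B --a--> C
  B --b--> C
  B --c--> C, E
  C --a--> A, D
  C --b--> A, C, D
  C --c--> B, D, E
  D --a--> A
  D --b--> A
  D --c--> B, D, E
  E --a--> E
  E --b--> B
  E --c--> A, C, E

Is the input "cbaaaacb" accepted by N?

Start: {A}
read c: {D, E}
read b: {A, B}
read a: {B, C, E}
read a: {A, C, D, E}
read a: {A, B, C, D, E}
read a: {A, B, C, D, E}
read c: {A, B, C, D, E}
read b: {A, B, C, D}
Reachable ∩ accepting = {B, C, D} — nonempty.

accepted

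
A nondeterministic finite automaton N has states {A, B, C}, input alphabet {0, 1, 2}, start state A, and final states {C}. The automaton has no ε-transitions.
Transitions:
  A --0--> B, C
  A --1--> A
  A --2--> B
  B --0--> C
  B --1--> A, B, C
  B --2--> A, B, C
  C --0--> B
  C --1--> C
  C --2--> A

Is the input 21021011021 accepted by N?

accepted

Start: {A}
read 2: {B}
read 1: {A, B, C}
read 0: {B, C}
read 2: {A, B, C}
read 1: {A, B, C}
read 0: {B, C}
read 1: {A, B, C}
read 1: {A, B, C}
read 0: {B, C}
read 2: {A, B, C}
read 1: {A, B, C}
Reachable ∩ accepting = {C} — nonempty.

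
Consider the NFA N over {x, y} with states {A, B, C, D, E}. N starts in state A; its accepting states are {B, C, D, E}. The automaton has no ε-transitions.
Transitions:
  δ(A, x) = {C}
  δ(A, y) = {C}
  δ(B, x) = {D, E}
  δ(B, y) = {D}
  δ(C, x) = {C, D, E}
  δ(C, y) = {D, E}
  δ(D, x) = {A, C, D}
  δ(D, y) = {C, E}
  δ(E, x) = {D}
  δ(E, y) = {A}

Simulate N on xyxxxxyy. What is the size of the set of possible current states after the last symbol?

Start: {A}
read x: {C}
read y: {D, E}
read x: {A, C, D}
read x: {A, C, D, E}
read x: {A, C, D, E}
read x: {A, C, D, E}
read y: {A, C, D, E}
read y: {A, C, D, E}
Final reachable set {A, C, D, E} has 4 states.

4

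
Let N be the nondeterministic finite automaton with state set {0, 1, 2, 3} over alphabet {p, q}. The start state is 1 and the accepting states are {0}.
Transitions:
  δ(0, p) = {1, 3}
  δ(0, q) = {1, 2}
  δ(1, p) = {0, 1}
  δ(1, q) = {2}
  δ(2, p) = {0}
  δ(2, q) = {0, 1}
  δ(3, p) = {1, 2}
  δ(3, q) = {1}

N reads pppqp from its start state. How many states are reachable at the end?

Start: {1}
read p: {0, 1}
read p: {0, 1, 3}
read p: {0, 1, 2, 3}
read q: {0, 1, 2}
read p: {0, 1, 3}
Final reachable set {0, 1, 3} has 3 states.

3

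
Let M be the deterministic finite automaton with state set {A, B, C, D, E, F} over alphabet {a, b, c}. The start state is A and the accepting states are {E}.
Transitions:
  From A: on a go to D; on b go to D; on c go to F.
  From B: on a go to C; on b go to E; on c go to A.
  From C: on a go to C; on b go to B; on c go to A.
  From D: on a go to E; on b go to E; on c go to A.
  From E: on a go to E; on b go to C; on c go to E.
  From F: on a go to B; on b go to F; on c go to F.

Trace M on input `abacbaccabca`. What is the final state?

A --a--> D
D --b--> E
E --a--> E
E --c--> E
E --b--> C
C --a--> C
C --c--> A
A --c--> F
F --a--> B
B --b--> E
E --c--> E
E --a--> E

E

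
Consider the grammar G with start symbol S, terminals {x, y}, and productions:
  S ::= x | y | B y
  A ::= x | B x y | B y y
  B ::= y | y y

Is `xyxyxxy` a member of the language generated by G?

no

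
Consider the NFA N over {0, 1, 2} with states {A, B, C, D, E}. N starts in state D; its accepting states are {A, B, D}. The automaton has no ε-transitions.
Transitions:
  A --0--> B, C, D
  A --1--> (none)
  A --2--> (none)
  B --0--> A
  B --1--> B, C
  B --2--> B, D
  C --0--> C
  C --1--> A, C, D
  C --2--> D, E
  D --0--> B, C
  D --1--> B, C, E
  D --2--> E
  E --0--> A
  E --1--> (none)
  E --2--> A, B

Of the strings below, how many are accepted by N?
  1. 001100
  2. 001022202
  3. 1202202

3

001100: accepted
001022202: accepted
1202202: accepted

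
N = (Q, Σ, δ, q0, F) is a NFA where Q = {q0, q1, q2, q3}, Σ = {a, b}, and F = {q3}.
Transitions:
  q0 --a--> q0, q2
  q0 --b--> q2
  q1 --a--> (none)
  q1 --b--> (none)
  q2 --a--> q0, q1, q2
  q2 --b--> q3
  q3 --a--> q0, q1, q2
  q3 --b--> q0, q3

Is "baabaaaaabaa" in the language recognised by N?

Start: {q0}
read b: {q2}
read a: {q0, q1, q2}
read a: {q0, q1, q2}
read b: {q2, q3}
read a: {q0, q1, q2}
read a: {q0, q1, q2}
read a: {q0, q1, q2}
read a: {q0, q1, q2}
read a: {q0, q1, q2}
read b: {q2, q3}
read a: {q0, q1, q2}
read a: {q0, q1, q2}
Reachable ∩ accepting = {} — empty.

rejected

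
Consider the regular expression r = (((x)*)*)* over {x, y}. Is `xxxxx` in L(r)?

Split into 5 pieces x · x · x · x · x; each matches ((x)*)*.

yes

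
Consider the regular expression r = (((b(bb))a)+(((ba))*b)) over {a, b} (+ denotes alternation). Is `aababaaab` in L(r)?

Neither ((b(bb))a) nor (((ba))*b) matches aababaaab.

no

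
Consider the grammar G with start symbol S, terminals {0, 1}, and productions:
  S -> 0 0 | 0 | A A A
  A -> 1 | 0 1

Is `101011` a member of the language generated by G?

no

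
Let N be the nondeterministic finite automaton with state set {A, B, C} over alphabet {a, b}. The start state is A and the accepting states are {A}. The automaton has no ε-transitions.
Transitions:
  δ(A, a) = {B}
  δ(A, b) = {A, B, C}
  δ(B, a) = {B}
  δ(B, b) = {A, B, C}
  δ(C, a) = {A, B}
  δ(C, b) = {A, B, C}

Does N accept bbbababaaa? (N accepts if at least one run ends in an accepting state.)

rejected

Start: {A}
read b: {A, B, C}
read b: {A, B, C}
read b: {A, B, C}
read a: {A, B}
read b: {A, B, C}
read a: {A, B}
read b: {A, B, C}
read a: {A, B}
read a: {B}
read a: {B}
Reachable ∩ accepting = {} — empty.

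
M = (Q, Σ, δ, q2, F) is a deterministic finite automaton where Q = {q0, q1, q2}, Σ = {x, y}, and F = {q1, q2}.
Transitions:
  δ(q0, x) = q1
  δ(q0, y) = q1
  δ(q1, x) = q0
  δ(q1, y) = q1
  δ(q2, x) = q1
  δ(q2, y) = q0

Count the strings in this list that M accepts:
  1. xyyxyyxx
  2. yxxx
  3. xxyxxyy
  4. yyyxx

4

xyyxyyxx: accepted
yxxx: accepted
xxyxxyy: accepted
yyyxx: accepted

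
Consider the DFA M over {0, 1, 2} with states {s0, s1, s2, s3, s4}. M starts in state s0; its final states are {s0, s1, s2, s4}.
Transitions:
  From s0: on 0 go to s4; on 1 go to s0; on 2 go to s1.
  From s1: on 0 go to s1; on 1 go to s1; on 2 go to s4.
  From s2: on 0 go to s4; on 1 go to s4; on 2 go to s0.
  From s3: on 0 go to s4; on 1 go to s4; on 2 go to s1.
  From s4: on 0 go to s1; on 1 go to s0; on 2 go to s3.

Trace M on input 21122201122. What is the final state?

s0 --2--> s1
s1 --1--> s1
s1 --1--> s1
s1 --2--> s4
s4 --2--> s3
s3 --2--> s1
s1 --0--> s1
s1 --1--> s1
s1 --1--> s1
s1 --2--> s4
s4 --2--> s3

s3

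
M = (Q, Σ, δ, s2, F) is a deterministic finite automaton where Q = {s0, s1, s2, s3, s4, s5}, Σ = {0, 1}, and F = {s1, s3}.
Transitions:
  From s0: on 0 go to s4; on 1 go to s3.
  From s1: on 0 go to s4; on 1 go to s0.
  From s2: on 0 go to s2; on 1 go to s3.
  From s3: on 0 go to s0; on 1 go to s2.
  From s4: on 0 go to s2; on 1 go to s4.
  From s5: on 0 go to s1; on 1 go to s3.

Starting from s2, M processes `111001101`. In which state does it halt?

s2 --1--> s3
s3 --1--> s2
s2 --1--> s3
s3 --0--> s0
s0 --0--> s4
s4 --1--> s4
s4 --1--> s4
s4 --0--> s2
s2 --1--> s3

s3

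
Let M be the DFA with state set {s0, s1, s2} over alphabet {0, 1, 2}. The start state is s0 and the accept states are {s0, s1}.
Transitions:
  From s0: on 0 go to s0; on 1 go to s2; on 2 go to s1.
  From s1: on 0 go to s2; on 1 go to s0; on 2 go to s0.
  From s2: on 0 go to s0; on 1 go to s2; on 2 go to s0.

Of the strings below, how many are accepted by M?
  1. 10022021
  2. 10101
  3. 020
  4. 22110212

2

10022021: accepted
10101: rejected
020: rejected
22110212: accepted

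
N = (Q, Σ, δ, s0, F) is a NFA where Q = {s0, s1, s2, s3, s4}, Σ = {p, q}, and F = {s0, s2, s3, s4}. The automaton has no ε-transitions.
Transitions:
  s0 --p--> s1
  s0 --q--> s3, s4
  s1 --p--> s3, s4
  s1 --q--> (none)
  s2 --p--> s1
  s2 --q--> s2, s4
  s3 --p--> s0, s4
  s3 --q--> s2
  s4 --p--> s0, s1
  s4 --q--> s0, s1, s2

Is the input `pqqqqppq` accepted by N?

rejected

Start: {s0}
read p: {s1}
read q: {}
The reachable set is empty and stays empty for the remaining 6 symbols.
Reachable ∩ accepting = {} — empty.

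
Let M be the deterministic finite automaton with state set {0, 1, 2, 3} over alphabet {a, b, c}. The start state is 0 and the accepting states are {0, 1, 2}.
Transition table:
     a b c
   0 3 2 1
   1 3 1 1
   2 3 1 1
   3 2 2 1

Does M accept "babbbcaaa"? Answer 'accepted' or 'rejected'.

0 --b--> 2
2 --a--> 3
3 --b--> 2
2 --b--> 1
1 --b--> 1
1 --c--> 1
1 --a--> 3
3 --a--> 2
2 --a--> 3
End in state 3, which is not an accepting state.

rejected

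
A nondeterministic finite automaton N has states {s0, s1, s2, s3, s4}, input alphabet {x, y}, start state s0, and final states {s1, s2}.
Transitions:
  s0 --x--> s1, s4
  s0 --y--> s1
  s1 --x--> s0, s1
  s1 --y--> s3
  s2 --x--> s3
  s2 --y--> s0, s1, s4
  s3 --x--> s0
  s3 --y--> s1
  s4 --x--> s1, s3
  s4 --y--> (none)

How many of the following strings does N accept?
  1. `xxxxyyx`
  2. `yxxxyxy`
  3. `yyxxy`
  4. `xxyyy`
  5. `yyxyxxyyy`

4

`xxxxyyx`: accepted
`yxxxyxy`: accepted
`yyxxy`: rejected
`xxyyy`: accepted
`yyxyxxyyy`: accepted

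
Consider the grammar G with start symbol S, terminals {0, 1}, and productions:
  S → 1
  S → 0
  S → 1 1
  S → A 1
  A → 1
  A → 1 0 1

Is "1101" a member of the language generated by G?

no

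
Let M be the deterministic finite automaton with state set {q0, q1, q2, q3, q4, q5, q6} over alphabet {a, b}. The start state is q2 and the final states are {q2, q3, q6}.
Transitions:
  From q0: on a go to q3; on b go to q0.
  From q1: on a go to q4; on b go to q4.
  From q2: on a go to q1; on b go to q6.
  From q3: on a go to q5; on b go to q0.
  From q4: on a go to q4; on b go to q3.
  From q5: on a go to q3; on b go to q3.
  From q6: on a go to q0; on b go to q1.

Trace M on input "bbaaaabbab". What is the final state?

q2 --b--> q6
q6 --b--> q1
q1 --a--> q4
q4 --a--> q4
q4 --a--> q4
q4 --a--> q4
q4 --b--> q3
q3 --b--> q0
q0 --a--> q3
q3 --b--> q0

q0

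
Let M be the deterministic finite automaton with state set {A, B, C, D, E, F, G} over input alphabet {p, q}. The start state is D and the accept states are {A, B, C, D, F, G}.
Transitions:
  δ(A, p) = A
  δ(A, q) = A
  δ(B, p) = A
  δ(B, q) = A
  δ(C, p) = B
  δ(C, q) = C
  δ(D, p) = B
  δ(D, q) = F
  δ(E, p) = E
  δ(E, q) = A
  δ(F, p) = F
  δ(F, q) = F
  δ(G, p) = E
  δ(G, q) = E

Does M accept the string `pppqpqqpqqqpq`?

accepted

D --p--> B
B --p--> A
A --p--> A
A --q--> A
A --p--> A
A --q--> A
A --q--> A
A --p--> A
A --q--> A
A --q--> A
A --q--> A
A --p--> A
A --q--> A
End in state A, which is an accepting state.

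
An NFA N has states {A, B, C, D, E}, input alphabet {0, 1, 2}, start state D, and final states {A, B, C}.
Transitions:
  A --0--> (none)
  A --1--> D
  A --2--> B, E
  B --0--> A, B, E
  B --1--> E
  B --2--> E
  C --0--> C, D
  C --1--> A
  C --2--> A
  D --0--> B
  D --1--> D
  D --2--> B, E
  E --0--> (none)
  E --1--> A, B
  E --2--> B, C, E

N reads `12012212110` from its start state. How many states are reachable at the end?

3

Start: {D}
read 1: {D}
read 2: {B, E}
read 0: {A, B, E}
read 1: {A, B, D, E}
read 2: {B, C, E}
read 2: {A, B, C, E}
read 1: {A, B, D, E}
read 2: {B, C, E}
read 1: {A, B, E}
read 1: {A, B, D, E}
read 0: {A, B, E}
Final reachable set {A, B, E} has 3 states.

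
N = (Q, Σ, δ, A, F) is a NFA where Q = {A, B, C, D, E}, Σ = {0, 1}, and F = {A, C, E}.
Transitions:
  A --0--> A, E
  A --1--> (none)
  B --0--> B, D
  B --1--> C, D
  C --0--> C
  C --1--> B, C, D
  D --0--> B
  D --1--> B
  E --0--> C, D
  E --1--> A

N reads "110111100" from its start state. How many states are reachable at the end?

Start: {A}
read 1: {}
The reachable set is empty and stays empty for the remaining 8 symbols.
Final reachable set {} has 0 states.

0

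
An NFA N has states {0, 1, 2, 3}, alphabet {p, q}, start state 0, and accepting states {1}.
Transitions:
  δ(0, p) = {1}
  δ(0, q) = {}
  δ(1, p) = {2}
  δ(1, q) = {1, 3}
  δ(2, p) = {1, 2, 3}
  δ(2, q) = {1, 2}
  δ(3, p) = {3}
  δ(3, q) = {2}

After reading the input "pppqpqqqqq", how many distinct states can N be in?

3

Start: {0}
read p: {1}
read p: {2}
read p: {1, 2, 3}
read q: {1, 2, 3}
read p: {1, 2, 3}
read q: {1, 2, 3}
read q: {1, 2, 3}
read q: {1, 2, 3}
read q: {1, 2, 3}
read q: {1, 2, 3}
Final reachable set {1, 2, 3} has 3 states.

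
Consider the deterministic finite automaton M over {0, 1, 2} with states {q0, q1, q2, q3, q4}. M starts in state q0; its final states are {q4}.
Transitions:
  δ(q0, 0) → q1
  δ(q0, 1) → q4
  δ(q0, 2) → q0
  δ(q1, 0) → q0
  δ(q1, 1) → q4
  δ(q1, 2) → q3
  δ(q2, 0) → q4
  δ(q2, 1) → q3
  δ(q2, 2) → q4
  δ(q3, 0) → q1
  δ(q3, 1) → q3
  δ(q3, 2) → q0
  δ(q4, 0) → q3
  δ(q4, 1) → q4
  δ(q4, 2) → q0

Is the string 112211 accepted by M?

q0 --1--> q4
q4 --1--> q4
q4 --2--> q0
q0 --2--> q0
q0 --1--> q4
q4 --1--> q4
End in state q4, which is an accepting state.

accepted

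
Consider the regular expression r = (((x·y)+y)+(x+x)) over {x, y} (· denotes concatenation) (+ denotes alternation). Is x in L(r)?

The right alternative (x+x) matches x.

yes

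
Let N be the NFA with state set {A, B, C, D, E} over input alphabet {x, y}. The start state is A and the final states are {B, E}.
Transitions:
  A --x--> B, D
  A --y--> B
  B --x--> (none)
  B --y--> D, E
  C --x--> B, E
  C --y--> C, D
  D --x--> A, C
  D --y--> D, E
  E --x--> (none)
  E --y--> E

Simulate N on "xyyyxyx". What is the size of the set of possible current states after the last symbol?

Start: {A}
read x: {B, D}
read y: {D, E}
read y: {D, E}
read y: {D, E}
read x: {A, C}
read y: {B, C, D}
read x: {A, B, C, E}
Final reachable set {A, B, C, E} has 4 states.

4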